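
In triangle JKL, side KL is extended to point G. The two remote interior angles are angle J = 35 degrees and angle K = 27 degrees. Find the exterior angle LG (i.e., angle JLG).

Exterior angle = 35 + 27 = 62 degrees (exterior angle theorem).

62 degrees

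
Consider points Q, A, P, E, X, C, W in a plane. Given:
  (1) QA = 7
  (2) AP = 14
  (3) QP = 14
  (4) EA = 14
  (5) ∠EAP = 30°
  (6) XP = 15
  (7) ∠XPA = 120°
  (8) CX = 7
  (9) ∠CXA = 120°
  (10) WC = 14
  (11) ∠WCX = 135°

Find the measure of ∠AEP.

Step 1: By the law of cosines on triangle EAP: EP² = 14² + 14² − 2·14·14·cos(30°) = 52.52, so EP ≈ 7.25.
Step 2: By the inverse law of cosines on triangle AEP: cos(∠AEP) = (14² + 7.25² − 14²) / (2·14·7.25) = 52.52/202.91 = 0.2588, so ∠AEP = 75°.

Therefore, the measure of angle ∠AEP = 75°.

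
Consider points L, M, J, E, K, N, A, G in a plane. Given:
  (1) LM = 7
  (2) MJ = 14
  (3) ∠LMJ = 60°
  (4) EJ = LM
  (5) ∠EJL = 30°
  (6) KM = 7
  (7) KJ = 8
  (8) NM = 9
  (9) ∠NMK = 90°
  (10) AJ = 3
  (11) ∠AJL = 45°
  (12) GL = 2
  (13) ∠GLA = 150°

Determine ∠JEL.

From the given relations: EJ = LM = 7.
Step 1: By the law of cosines on triangle LMJ: LJ² = 7² + 14² − 2·7·14·cos(60°) = 147, so LJ = 7·√3.
Step 2: By the law of cosines on triangle EJL: EL² = 7² + (7·√3)² − 2·7·7·√3·cos(30°) = 49, so EL = 7.
Step 3: By the inverse law of cosines on triangle JEL: cos(∠JEL) = (7² + 7² − (7·√3)²) / (2·7·7) = -49/98 = -0.5, so ∠JEL = 120°.

Therefore, the measure of angle ∠JEL = 120°.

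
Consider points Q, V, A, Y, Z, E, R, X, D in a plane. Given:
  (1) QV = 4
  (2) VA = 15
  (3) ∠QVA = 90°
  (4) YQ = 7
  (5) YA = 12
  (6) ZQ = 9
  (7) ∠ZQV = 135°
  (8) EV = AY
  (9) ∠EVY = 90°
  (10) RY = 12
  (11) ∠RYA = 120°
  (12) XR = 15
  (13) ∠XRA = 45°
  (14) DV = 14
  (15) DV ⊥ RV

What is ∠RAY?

Step 1: By the law of cosines on triangle AYR: AR² = 12² + 12² − 2·12·12·cos(120°) = 432, so AR = 12·√3.
Step 2: By the inverse law of cosines on triangle RAY: cos(∠RAY) = ((12·√3)² + 12² − 12²) / (2·12·√3·12) = 432/498.83 = 0.866, so ∠RAY = 30°.

Therefore, the measure of angle ∠RAY = 30°.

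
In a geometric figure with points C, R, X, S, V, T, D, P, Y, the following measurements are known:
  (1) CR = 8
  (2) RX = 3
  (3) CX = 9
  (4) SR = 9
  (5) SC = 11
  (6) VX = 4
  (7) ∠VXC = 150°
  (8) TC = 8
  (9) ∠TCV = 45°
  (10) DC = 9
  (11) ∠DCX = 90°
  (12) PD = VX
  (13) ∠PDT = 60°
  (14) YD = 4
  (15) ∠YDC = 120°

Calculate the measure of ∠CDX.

Step 1: By the law of cosines on triangle DCX: DX² = 9² + 9² − 2·9·9·cos(90°) = 162, so DX = 9·√2.
Step 2: By the inverse law of cosines on triangle CDX: cos(∠CDX) = (9² + (9·√2)² − 9²) / (2·9·9·√2) = 162/229.1 = 0.7071, so ∠CDX = 45°.

Therefore, the measure of angle ∠CDX = 45°.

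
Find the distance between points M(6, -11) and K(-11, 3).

The horizontal distance is |-11 - 6| = 17 and the vertical distance is |3 - -11| = 14.
By the Pythagorean theorem, d = sqrt(17^2 + 14^2) = sqrt(485).

sqrt(485)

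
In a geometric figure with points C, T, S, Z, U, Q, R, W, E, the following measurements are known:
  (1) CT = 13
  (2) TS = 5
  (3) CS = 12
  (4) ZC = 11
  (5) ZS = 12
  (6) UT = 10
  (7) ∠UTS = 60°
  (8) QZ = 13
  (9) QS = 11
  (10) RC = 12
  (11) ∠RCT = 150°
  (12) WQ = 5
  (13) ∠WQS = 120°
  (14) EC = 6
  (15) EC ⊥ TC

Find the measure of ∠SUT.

Step 1: By the law of cosines on triangle UTS: US² = 10² + 5² − 2·10·5·cos(60°) = 75, so US = 5·√3.
Step 2: By the inverse law of cosines on triangle SUT: cos(∠SUT) = ((5·√3)² + 10² − 5²) / (2·5·√3·10) = 150/173.21 = 0.866, so ∠SUT = 30°.

Therefore, the measure of angle ∠SUT = 30°.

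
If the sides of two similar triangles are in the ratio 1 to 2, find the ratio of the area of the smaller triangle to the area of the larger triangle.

Area ratio = (side ratio)^2 = (1/2)^2 = 1:4.

1:4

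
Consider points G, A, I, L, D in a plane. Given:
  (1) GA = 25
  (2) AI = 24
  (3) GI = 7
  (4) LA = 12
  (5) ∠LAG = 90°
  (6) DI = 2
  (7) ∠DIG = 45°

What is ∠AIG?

Step 1: By the inverse law of cosines on triangle AIG: cos(∠AIG) = (24² + 7² − 25²) / (2·24·7) = 0/336 = 0, so ∠AIG = 90°.

Therefore, the measure of angle ∠AIG = 90°.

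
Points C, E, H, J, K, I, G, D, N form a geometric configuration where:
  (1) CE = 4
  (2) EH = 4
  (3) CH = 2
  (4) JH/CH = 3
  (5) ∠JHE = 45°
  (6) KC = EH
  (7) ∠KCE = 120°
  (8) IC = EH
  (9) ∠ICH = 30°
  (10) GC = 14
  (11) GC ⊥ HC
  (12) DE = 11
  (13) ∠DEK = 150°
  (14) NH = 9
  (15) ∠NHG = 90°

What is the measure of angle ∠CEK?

From the given relations: KC = EH = 4.
Step 1: By the law of cosines on triangle ECK: EK² = 4² + 4² − 2·4·4·cos(120°) = 48, so EK = 4·√3.
Step 2: By the inverse law of cosines on triangle CEK: cos(∠CEK) = (4² + (4·√3)² − 4²) / (2·4·4·√3) = 48/55.43 = 0.866, so ∠CEK = 30°.

Therefore, the measure of angle ∠CEK = 30°.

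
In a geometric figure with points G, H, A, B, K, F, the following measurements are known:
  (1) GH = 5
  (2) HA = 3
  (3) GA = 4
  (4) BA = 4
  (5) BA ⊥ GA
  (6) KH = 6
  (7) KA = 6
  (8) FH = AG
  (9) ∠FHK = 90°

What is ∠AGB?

Step 1: By the law of cosines on triangle GAB: GB² = 4² + 4² − 2·4·4·cos(90°) = 32, so GB = 4·√2.
Step 2: By the inverse law of cosines on triangle AGB: cos(∠AGB) = (4² + (4·√2)² − 4²) / (2·4·4·√2) = 32/45.25 = 0.7071, so ∠AGB = 45°.

Therefore, the measure of angle ∠AGB = 45°.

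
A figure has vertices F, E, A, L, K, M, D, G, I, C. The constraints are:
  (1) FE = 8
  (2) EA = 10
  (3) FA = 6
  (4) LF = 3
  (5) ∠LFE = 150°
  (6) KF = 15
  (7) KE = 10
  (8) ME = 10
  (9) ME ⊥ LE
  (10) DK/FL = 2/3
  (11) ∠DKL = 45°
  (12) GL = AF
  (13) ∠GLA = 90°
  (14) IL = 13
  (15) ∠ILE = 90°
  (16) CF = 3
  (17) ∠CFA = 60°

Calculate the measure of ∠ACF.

Step 1: By the law of cosines on triangle CFA: CA² = 3² + 6² − 2·3·6·cos(60°) = 27, so CA = 3·√3.
Step 2: By the inverse law of cosines on triangle ACF: cos(∠ACF) = ((3·√3)² + 3² − 6²) / (2·3·√3·3) = 0/31.18 = 0, so ∠ACF = 90°.

Therefore, the measure of angle ∠ACF = 90°.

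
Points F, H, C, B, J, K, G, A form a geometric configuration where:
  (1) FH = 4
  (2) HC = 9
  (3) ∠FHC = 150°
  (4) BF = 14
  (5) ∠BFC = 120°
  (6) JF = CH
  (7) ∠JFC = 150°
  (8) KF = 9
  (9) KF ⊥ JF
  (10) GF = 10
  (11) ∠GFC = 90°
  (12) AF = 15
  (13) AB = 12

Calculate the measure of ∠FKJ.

From the given relations: JF = CH = 9.
Step 1: By the law of cosines on triangle KFJ: KJ² = 9² + 9² − 2·9·9·cos(90°) = 162, so KJ = 9·√2.
Step 2: By the inverse law of cosines on triangle FKJ: cos(∠FKJ) = (9² + (9·√2)² − 9²) / (2·9·9·√2) = 162/229.1 = 0.7071, so ∠FKJ = 45°.

Therefore, the measure of angle ∠FKJ = 45°.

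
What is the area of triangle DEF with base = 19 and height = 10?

Area = (1/2)(19)(10) = 95

95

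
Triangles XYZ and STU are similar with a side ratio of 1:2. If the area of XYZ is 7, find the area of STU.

For similar figures, the area ratio equals the square of the side ratio.
Side ratio (XYZ to STU) = 1:2, so area ratio = 1^2:2^2 = 1:4.
If the area of XYZ is 7, then the area of STU = 7 * (4/1) = 28.

28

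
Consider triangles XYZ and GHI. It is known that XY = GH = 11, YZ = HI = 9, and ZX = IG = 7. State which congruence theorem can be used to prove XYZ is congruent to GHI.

The given information provides:
XY = GH = 11, YZ = HI = 9, and ZX = IG = 7
This matches the SSS congruence theorem.
All three pairs of corresponding sides are equal (Side-Side-Side).

SSS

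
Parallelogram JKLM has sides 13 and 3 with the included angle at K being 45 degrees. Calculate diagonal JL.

Using the law of cosines:
d^2 = 13^2 + 3^2 - 2(13)(3)cos(45 degrees)
d^2 = 169 + 9 - 78*sqrt(2)/2
d^2 = 178 - 39*sqrt(2)
d = sqrt(178 - 39*sqrt(2))

sqrt(178 - 39*sqrt(2))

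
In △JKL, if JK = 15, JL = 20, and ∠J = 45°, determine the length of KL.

By the law of cosines: KL^2 = JK^2 + JL^2 - 2*JK*JL*cos(J)
KL^2 = 15^2 + 20^2 - 2*15*20*cos(45°)
KL^2 = 225 + 400 - 600*(sqrt(2)/2)
KL^2 = 625 - 300*sqrt(2)
KL = 5*sqrt(25 - 12*sqrt(2))

5*sqrt(25 - 12*sqrt(2))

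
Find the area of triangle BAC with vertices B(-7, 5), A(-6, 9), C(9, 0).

The Shoelace formula computes the area from vertex coordinates by summing cross products.
For vertices (-7,5), (-6,9), (9,0):
Signed sum = -7*9 - -6*5 + -6*0 - 9*9 + 9*5 - -7*0
= -33 + -81 + 45 = -69
Area = (1/2)|-69| = 69/2.

69/2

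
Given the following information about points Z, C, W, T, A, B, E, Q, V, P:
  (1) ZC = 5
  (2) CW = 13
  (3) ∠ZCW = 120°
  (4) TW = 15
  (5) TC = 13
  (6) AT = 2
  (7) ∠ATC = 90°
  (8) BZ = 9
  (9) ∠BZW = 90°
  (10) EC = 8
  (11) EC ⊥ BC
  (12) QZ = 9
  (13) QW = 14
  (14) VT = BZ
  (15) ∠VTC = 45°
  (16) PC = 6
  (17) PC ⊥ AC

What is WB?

Step 1: By the law of cosines on triangle ZCW: ZW² = 5² + 13² − 2·5·13·cos(120°) = 259, so ZW ≈ 16.09.
Step 2: By the law of cosines on triangle WZB: WB² = 16.09² + 9² − 2·16.09·9·cos(90°) = 340, so WB = 2·√85.

Therefore, the length of WB = 2·√85.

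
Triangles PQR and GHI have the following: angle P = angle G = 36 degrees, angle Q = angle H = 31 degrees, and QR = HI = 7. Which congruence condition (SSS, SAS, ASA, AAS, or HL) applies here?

The given information matches AAS: Two pairs of corresponding angles and a non-included side are equal (Angle-Angle-Side).

AAS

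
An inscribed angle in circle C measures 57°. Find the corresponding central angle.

The inscribed angle theorem states that a central angle is always twice any inscribed angle that subtends the same arc.
Since the inscribed angle is 57°, the central angle = 2 × 57° = 114°.

114°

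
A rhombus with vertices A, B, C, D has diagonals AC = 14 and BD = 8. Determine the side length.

Half-diagonals are 7 and 4. side = sqrt(7^2 + 4^2) = sqrt(65)

sqrt(65)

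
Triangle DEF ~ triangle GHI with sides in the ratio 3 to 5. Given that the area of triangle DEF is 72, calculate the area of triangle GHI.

Area ratio = (3/5)^2 = 9/25. Area of GHI = 72 * 25/9 = 200.

200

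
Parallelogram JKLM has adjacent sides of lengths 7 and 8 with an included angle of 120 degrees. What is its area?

Area = 7 * 8 * sin(120°) = 56 * sqrt(3)/2 = 28*sqrt(3)

28*sqrt(3)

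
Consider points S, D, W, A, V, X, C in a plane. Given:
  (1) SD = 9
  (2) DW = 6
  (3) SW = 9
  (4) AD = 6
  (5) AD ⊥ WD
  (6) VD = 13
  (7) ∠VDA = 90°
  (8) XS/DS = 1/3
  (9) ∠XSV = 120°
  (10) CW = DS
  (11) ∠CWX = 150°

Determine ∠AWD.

Step 1: By the law of cosines on triangle WDA: WA² = 6² + 6² − 2·6·6·cos(90°) = 72, so WA = 6·√2.
Step 2: By the inverse law of cosines on triangle AWD: cos(∠AWD) = ((6·√2)² + 6² − 6²) / (2·6·√2·6) = 72/101.82 = 0.7071, so ∠AWD = 45°.

Therefore, the measure of angle ∠AWD = 45°.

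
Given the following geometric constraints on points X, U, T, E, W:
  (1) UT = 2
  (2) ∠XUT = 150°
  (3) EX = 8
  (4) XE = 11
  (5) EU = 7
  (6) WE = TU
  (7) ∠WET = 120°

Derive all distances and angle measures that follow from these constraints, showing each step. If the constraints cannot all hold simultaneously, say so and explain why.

These constraints are not satisfiable: (3) EX = 8 and (4) XE = 11 assign two different lengths to the same segment. No planar figure meets all of them, so nothing further can be derived.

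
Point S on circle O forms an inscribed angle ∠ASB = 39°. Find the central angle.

The inscribed angle theorem states that a central angle is always twice any inscribed angle that subtends the same arc.
Since the inscribed angle is 39°, the central angle = 2 × 39° = 78°.

78°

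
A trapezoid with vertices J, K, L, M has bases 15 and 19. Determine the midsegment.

midsegment = (15 + 19) / 2 = 34 / 2 = 17

17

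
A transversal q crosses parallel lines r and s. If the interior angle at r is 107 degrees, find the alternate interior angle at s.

Alternate interior angles lie on opposite sides of the transversal, between the parallel lines.
By the alternate interior angle theorem, they are equal: 107 degrees.

107 degrees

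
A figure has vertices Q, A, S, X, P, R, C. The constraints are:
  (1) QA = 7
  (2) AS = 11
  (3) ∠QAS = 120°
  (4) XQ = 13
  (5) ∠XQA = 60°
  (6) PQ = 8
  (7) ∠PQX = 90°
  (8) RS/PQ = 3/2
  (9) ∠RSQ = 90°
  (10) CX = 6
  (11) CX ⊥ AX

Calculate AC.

Step 1: By the law of cosines on triangle XQA: XA² = 13² + 7² − 2·13·7·cos(60°) = 127, so XA = √127.
Step 2: By the law of cosines on triangle AXC: AC² = √127² + 6² − 2·√127·6·cos(90°) = 163, so AC = √163.

Therefore, the length of AC = √163.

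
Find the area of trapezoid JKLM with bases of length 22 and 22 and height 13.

A trapezoid's area equals the midsegment times the height.
The midsegment is (22 + 22) / 2 = 22.
Area = 22 * 13 = 286.

286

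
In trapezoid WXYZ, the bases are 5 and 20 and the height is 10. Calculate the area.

Area of a trapezoid = (base1 + base2) * height / 2
Area = (5 + 20) * 10 / 2
Area = 25 * 10 / 2
Area = 250 / 2
Area = 125

125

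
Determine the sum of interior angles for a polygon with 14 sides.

The sum of interior angles of an n-sided polygon is (n - 2) * 180.
For n = 14: (14 - 2) * 180 = 12 * 180 = 2160 degrees.

2160 degrees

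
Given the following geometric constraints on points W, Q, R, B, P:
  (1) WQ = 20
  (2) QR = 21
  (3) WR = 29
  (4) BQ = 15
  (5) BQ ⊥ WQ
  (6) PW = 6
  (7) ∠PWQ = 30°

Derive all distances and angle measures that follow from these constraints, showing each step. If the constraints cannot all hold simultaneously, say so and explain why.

The constraints are consistent.

Step 1: From WQ = 20, QB = 15, and ∠WQB = 90°, by the law of cosines:
  WB² = WQ² + QB² - 2·WQ·QB·cos(90°) = 400 + 225 - 0 = 625
  WB = 25

Step 2: From QW = 20, WP = 6, and ∠QWP = 30°, by the law of cosines:
  QP² = QW² + WP² - 2·QW·WP·cos(30°) = 400 + 36 - 207.8 = 228.2
  QP ≈ 15.1

Step 3: From WQ = 20, WR = 29, QR = 21, by the inverse law of cosines:
  cos(∠QWR) = (WQ² + WR² - QR²) / (2·WQ·WR)
  ∠QWR = 46.4°

Step 4: From QR = 21, QW = 20, RW = 29, by the inverse law of cosines:
  cos(∠RQW) = (QR² + QW² - RW²) / (2·QR·QW)
  ∠RQW = 90°

Step 5: From RQ = 21, RW = 29, QW = 20, by the inverse law of cosines:
  cos(∠QRW) = (RQ² + RW² - QW²) / (2·RQ·RW)
  ∠QRW = 43.6°

Step 6: From WB = 25, WQ = 20, BQ = 15, by the inverse law of cosines:
  cos(∠BWQ) = (WB² + WQ² - BQ²) / (2·WB·WQ)
  ∠BWQ = 36.87°

Step 7: From QP = 15.1, QW = 20, PW = 6, by the inverse law of cosines:
  cos(∠PQW) = (QP² + QW² - PW²) / (2·QP·QW)
  ∠PQW = 11.46°

Step 8: From BQ = 15, BW = 25, QW = 20, by the inverse law of cosines:
  cos(∠QBW) = (BQ² + BW² - QW²) / (2·BQ·BW)
  ∠QBW = 53.13°

Step 9: From PQ = 15.1, PW = 6, QW = 20, by the inverse law of cosines:
  cos(∠QPW) = (PQ² + PW² - QW²) / (2·PQ·PW)
  ∠QPW = 138.54°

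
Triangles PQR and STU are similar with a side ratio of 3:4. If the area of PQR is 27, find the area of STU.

The ratio of areas of similar triangles = (side ratio)^2.
Side ratio = 3:4, so area ratio = 9:16.
Area of STU / Area of PQR = 16/9
Area of STU = 27 * 16/9 = 48

48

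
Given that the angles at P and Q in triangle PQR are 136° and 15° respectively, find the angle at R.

By the triangle angle sum property, the three interior angles of any triangle add up to 180°.
We know angle P = 136° and angle Q = 15°, so their sum is 151°.
Therefore angle R = 180° - 151° = 29°.

29 degrees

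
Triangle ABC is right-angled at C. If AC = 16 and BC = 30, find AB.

In a right triangle, the square of the hypotenuse equals the sum of the squares of the two legs.
The legs are 16 and 30, so the hypotenuse = sqrt(256 + 900) = sqrt(1156) = 34.

34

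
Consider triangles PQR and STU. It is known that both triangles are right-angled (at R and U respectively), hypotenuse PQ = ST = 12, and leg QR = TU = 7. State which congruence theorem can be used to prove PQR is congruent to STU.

The given information matches HL: The hypotenuse and one leg of two right triangles are equal (Hypotenuse-Leg).

HL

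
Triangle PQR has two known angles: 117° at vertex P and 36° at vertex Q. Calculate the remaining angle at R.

By the triangle angle sum property, the three interior angles of any triangle add up to 180°.
We know angle P = 117° and angle Q = 36°, so their sum is 153°.
Therefore angle R = 180° - 153° = 27°.

27 degrees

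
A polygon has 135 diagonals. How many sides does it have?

Using d = n(n - 3)/2, we solve 135 = n(n - 3)/2.
So n(n - 3) = 270.
Testing n = 18: 18 * 15 = 270 = 270. Correct.
The polygon has 18 sides.

18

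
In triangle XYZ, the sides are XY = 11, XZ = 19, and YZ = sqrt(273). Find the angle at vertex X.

cos(X) = (11² + 19² - (sqrt(273))²) / (2 × 11 × 19) = 1/2, so X = arccos(1/2) = 60°.

60°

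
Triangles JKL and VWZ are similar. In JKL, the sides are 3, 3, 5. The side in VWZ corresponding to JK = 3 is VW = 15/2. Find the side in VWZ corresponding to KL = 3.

k = 15/2/3 = 5/2. WZ = 5/2 * 3 = 15/2.

15/2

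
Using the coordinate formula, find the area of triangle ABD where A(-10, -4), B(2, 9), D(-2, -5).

The Shoelace formula computes the area from vertex coordinates by summing cross products.
For vertices (-10,-4), (2,9), (-2,-5):
Signed sum = -10*9 - 2*-4 + 2*-5 - -2*9 + -2*-4 - -10*-5
= -82 + 8 + -42 = -116
Area = (1/2)|-116| = 58.

58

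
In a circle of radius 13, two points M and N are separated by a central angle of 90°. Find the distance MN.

Drop a perpendicular from the center to the chord, bisecting both the chord and the central angle.
Each half-chord = r sin(θ/2) = 13 sin(45°).
The full chord = 2 × 13 × sin(45°) = 13*sqrt(2).

13*sqrt(2)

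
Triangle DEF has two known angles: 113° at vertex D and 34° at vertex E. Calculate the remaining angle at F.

By the triangle angle sum property, the three interior angles of any triangle add up to 180°.
We know angle D = 113° and angle E = 34°, so their sum is 147°.
Therefore angle F = 180° - 147° = 33°.

33 degrees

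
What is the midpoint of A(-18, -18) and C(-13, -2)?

The midpoint is the point halfway along the segment.
Move half the horizontal distance: -18 + (-13 - -18)/2 = -18 + 5/2 = -31/2
Move half the vertical distance: -18 + (-2 - -18)/2 = -18 + 16/2 = -10
Midpoint = (-31/2, -10)

(-31/2, -10)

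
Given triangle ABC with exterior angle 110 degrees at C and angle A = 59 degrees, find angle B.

The exterior angle theorem states that an exterior angle equals the sum of the two non-adjacent interior angles.
So 110 = 59 + angle B, which gives angle B = 110 - 59 = 51 degrees.

51 degrees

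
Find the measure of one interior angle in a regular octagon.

Each interior angle of a regular n-gon is (n - 2) * 180 / n.
For n = 8: (8 - 2) * 180 / 8 = 1080/8 = 135 degrees.

135 degrees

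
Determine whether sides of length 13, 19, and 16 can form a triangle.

Sort the sides: 13, 16, 19.
It suffices to check that the sum of the two smallest exceeds the largest:
13 + 16 = 29 > 19. ✓
Yes, a valid triangle can be formed.

Yes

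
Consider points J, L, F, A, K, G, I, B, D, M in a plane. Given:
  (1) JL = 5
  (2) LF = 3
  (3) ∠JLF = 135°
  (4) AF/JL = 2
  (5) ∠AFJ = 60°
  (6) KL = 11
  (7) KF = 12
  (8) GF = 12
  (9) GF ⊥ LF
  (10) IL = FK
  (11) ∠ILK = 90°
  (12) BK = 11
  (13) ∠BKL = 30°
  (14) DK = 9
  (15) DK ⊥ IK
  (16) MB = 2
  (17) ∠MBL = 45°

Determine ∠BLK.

Step 1: By the law of cosines on triangle LKB: LB² = 11² + 11² − 2·11·11·cos(30°) = 32.42, so LB ≈ 5.69.
Step 2: By the inverse law of cosines on triangle BLK: cos(∠BLK) = (5.69² + 11² − 11²) / (2·5.69·11) = 32.42/125.27 = 0.2588, so ∠BLK = 75°.

Therefore, the measure of angle ∠BLK = 75°.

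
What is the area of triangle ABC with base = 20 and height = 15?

A triangle's area is half the area of a rectangle with the same base and height.
Area = (1/2) * 20 * 15 = 150.

150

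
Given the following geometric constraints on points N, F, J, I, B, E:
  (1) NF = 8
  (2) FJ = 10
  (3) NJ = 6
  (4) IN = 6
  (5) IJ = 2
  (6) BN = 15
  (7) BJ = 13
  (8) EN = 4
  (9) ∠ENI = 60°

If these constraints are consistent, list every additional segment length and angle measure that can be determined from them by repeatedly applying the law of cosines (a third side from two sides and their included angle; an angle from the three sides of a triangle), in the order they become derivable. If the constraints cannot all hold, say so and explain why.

The constraints are consistent. Derivable facts, in order:
After 1 step:
- IE = 2·√7
- ∠BJN = 97.37°
- ∠BNJ = 59.26°
- ∠FJN = 53.13°
- ∠FNJ = 90°
- ∠IJN = 80.41°
- ∠INJ = 19.19°
- ∠JBN = 23.37°
- ∠JFN = 36.87°
- ∠JIN = 80.41°
After 2 steps:
- ∠EIN = 40.89°
- ∠IEN = 79.11°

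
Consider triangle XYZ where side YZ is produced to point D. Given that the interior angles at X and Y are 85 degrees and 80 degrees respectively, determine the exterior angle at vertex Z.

Exterior angle = 85 + 80 = 165 degrees (exterior angle theorem).

165 degrees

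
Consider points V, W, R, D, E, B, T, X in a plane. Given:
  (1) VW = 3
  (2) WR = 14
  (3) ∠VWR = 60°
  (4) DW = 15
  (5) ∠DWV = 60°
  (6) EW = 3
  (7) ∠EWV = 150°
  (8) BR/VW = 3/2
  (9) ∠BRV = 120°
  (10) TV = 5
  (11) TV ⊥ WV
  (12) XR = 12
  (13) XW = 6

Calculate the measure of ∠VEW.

Step 1: By the law of cosines on triangle EWV: EV² = 3² + 3² − 2·3·3·cos(150°) = 33.59, so EV ≈ 5.8.
Step 2: By the inverse law of cosines on triangle VEW: cos(∠VEW) = (5.8² + 3² − 3²) / (2·5.8·3) = 33.59/34.77 = 0.9659, so ∠VEW = 15°.

Therefore, the measure of angle ∠VEW = 15°.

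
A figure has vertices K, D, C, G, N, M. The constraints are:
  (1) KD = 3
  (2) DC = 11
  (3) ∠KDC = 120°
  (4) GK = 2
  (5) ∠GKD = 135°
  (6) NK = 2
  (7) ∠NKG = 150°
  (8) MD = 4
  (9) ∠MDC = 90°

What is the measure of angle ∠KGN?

Step 1: By the law of cosines on triangle GKN: GN² = 2² + 2² − 2·2·2·cos(150°) = 14.93, so GN ≈ 3.86.
Step 2: By the inverse law of cosines on triangle KGN: cos(∠KGN) = (2² + 3.86² − 2²) / (2·2·3.86) = 14.93/15.45 = 0.9659, so ∠KGN = 15°.

Therefore, the measure of angle ∠KGN = 15°.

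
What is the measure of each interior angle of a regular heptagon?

Each interior angle of a regular n-gon is (n - 2) * 180 / n.
For n = 7: (7 - 2) * 180 / 7 = 900/7 = 900/7 degrees.

900/7 degrees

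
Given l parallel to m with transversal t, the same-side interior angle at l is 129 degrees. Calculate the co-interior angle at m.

Co-interior angles sum to 180: 180 - 129 = 51 degrees.

51 degrees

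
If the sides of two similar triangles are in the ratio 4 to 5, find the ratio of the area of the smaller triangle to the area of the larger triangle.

Area scales with the square of linear dimensions. If every length is multiplied by 4/5, then the area is multiplied by (4/5)^2 = 16/25.
The area ratio is 16:25.

16:25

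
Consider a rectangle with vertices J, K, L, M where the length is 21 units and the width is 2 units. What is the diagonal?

A rectangle's diagonal splits it into two right triangles, with the diagonal as the hypotenuse.
By the Pythagorean theorem, d^2 = 21^2 + 2^2 = 445.
Therefore d = sqrt(445).

sqrt(445)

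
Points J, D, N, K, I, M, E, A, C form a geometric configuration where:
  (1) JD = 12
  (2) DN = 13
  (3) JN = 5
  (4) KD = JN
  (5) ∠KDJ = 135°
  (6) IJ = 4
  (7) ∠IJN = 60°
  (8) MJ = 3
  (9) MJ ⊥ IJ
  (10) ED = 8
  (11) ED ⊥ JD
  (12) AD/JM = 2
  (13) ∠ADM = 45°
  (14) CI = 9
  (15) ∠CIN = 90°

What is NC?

Step 1: By the law of cosines on triangle NJI: NI² = 5² + 4² − 2·5·4·cos(60°) = 21, so NI = √21.
Step 2: By the law of cosines on triangle NIC: NC² = √21² + 9² − 2·√21·9·cos(90°) = 102, so NC = √102.

Therefore, the length of NC = √102.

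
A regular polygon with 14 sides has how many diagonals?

The number of diagonals in an n-gon is n(n - 3)/2.
For n = 14: 14(14 - 3)/2 = 14 × 11 / 2 = 77.

77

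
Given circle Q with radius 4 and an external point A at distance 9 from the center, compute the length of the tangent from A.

tangent = √(d² - r²) = √(9² - 4²) = √(81 - 16) = √65 = sqrt(65)

sqrt(65)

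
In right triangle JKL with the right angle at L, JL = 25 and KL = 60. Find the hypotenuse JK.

In a right triangle, the square of the hypotenuse equals the sum of the squares of the two legs.
The legs are 25 and 60, so the hypotenuse = sqrt(625 + 3600) = sqrt(4225) = 65.

65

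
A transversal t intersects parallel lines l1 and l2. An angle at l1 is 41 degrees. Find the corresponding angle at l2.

When a transversal crosses parallel lines, angles in the same position at each intersection are called corresponding angles.
These are always equal, so the answer is 41 degrees.

41 degrees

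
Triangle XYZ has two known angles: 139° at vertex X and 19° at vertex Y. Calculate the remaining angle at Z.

By the triangle angle sum property, the three interior angles of any triangle add up to 180°.
We know angle X = 139° and angle Y = 19°, so their sum is 158°.
Therefore angle Z = 180° - 158° = 22°.

22 degrees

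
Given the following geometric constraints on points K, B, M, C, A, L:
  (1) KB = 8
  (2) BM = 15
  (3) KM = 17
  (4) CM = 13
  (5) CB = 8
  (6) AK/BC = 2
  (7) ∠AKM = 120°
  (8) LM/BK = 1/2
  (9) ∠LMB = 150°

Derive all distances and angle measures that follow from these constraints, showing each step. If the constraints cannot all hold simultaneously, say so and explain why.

The constraints are consistent.

From the given relations:
  AK = 2·BC = 2·8 = 16
  LM = 1/2·BK = 1/2·8 = 4

Step 1: From BM = 15, ML = 4, and ∠BML = 150°, by the law of cosines:
  BL² = BM² + ML² - 2·BM·ML·cos(150°) = 225 + 16 + 103.9 = 344.9
  BL ≈ 18.57

Step 2: From MK = 17, KA = 16, and ∠MKA = 120°, by the law of cosines:
  MA² = MK² + KA² - 2·MK·KA·cos(120°) = 289 + 256 + 272 = 817
  MA ≈ 28.58

Step 3: From KB = 8, KM = 17, BM = 15, by the inverse law of cosines:
  cos(∠BKM) = (KB² + KM² - BM²) / (2·KB·KM)
  ∠BKM = 61.93°

Step 4: From BC = 8, BM = 15, CM = 13, by the inverse law of cosines:
  cos(∠CBM) = (BC² + BM² - CM²) / (2·BC·BM)
  ∠CBM = 60°

Step 5: From BK = 8, BM = 15, KM = 17, by the inverse law of cosines:
  cos(∠KBM) = (BK² + BM² - KM²) / (2·BK·BM)
  ∠KBM = 90°

Step 6: From MB = 15, MC = 13, BC = 8, by the inverse law of cosines:
  cos(∠BMC) = (MB² + MC² - BC²) / (2·MB·MC)
  ∠BMC = 32.2°

Step 7: From MB = 15, MK = 17, BK = 8, by the inverse law of cosines:
  cos(∠BMK) = (MB² + MK² - BK²) / (2·MB·MK)
  ∠BMK = 28.07°

Step 8: From CB = 8, CM = 13, BM = 15, by the inverse law of cosines:
  cos(∠BCM) = (CB² + CM² - BM²) / (2·CB·CM)
  ∠BCM = 87.8°

Step 9: From BL = 18.57, BM = 15, LM = 4, by the inverse law of cosines:
  cos(∠LBM) = (BL² + BM² - LM²) / (2·BL·BM)
  ∠LBM = 6.18°

Step 10: From MA = 28.58, MK = 17, AK = 16, by the inverse law of cosines:
  cos(∠AMK) = (MA² + MK² - AK²) / (2·MA·MK)
  ∠AMK = 29°

Step 11: From AK = 16, AM = 28.58, KM = 17, by the inverse law of cosines:
  cos(∠KAM) = (AK² + AM² - KM²) / (2·AK·AM)
  ∠KAM = 31°

Step 12: From LB = 18.57, LM = 4, BM = 15, by the inverse law of cosines:
  cos(∠BLM) = (LB² + LM² - BM²) / (2·LB·LM)
  ∠BLM = 23.82°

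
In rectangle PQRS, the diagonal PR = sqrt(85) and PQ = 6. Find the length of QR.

Using the Pythagorean theorem: d^2 = a^2 + b^2
b^2 = d^2 - a^2
b^2 = 85 - 36
b^2 = 49
b = sqrt(49) = 7

7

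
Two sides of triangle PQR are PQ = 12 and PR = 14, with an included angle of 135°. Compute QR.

Law of cosines: QR^2 = 12^2 + 14^2 - 2(12)(14)cos(135°) = 168*sqrt(2) + 340, so QR = 2*sqrt(42*sqrt(2) + 85).

2*sqrt(42*sqrt(2) + 85)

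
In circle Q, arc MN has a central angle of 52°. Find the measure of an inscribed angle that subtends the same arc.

An inscribed angle intercepts an arc from a point on the circle, while the central angle intercepts the same arc from the center.
The inscribed angle is always half the central angle: 52° / 2 = 26°.

26°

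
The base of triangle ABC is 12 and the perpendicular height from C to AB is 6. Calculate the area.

Area = (1/2) * base * height
Area = (1/2) * 12 * 6
Area = 36

36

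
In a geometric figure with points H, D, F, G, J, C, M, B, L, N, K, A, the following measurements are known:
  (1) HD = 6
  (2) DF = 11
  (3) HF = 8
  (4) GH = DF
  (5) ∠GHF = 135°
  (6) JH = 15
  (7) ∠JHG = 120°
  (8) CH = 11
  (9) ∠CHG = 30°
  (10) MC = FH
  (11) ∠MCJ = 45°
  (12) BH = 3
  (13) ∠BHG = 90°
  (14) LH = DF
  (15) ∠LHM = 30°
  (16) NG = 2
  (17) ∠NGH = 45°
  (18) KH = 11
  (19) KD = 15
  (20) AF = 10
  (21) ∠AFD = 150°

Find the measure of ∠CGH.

From the given relations: GH = DF = 11.
Step 1: By the law of cosines on triangle GHC: GC² = 11² + 11² − 2·11·11·cos(30°) = 32.42, so GC ≈ 5.69.
Step 2: By the inverse law of cosines on triangle CGH: cos(∠CGH) = (5.69² + 11² − 11²) / (2·5.69·11) = 32.42/125.27 = 0.2588, so ∠CGH = 75°.

Therefore, the measure of angle ∠CGH = 75°.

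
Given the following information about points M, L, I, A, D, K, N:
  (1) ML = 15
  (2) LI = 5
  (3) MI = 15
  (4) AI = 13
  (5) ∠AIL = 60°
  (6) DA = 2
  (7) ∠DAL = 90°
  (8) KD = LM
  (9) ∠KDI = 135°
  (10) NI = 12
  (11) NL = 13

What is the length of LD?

Step 1: By the law of cosines on triangle LIA: LA² = 5² + 13² − 2·5·13·cos(60°) = 129, so LA = √129.
Step 2: By the law of cosines on triangle LAD: LD² = √129² + 2² − 2·√129·2·cos(90°) = 133, so LD = √133.

Therefore, the length of LD = √133.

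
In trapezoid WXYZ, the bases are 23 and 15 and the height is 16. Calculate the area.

Area = (23 + 15) * 16 / 2 = 608 / 2 = 304

304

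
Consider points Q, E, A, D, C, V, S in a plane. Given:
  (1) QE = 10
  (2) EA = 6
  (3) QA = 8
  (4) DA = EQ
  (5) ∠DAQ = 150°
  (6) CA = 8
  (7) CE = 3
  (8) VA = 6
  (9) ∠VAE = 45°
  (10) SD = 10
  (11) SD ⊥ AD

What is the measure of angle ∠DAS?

From the given relations: DA = EQ = 10.
Step 1: By the law of cosines on triangle ADS: AS² = 10² + 10² − 2·10·10·cos(90°) = 200, so AS = 10·√2.
Step 2: By the inverse law of cosines on triangle DAS: cos(∠DAS) = (10² + (10·√2)² − 10²) / (2·10·10·√2) = 200/282.84 = 0.7071, so ∠DAS = 45°.

Therefore, the measure of angle ∠DAS = 45°.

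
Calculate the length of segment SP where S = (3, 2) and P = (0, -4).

The horizontal distance is |0 - 3| = 3 and the vertical distance is |-4 - 2| = 6.
By the Pythagorean theorem, d = sqrt(3^2 + 6^2) = sqrt(45) = 3*sqrt(5).

3*sqrt(5)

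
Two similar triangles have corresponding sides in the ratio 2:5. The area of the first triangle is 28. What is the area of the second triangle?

Area ratio = (2/5)^2 = 4/25. Area of the second triangle = 28 * 25/4 = 175.

175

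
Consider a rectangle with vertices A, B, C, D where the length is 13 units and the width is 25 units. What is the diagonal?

d = sqrt(13^2 + 25^2) = sqrt(794)

sqrt(794)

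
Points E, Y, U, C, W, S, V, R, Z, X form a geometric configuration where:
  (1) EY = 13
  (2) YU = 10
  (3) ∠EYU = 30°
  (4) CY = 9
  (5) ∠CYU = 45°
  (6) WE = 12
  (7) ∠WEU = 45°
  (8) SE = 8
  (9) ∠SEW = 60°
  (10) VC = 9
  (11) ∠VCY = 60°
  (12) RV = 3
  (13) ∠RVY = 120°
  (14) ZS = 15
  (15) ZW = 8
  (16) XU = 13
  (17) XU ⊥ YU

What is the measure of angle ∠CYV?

Step 1: By the law of cosines on triangle YCV: YV² = 9² + 9² − 2·9·9·cos(60°) = 81, so YV = 9.
Step 2: By the inverse law of cosines on triangle CYV: cos(∠CYV) = (9² + 9² − 9²) / (2·9·9) = 81/162 = 0.5, so ∠CYV = 60°.

Therefore, the measure of angle ∠CYV = 60°.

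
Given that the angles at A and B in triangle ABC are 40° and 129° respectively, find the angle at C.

By the triangle angle sum property, the three interior angles of any triangle add up to 180°.
We know angle A = 40° and angle B = 129°, so their sum is 169°.
Therefore angle C = 180° - 169° = 11°.

11 degrees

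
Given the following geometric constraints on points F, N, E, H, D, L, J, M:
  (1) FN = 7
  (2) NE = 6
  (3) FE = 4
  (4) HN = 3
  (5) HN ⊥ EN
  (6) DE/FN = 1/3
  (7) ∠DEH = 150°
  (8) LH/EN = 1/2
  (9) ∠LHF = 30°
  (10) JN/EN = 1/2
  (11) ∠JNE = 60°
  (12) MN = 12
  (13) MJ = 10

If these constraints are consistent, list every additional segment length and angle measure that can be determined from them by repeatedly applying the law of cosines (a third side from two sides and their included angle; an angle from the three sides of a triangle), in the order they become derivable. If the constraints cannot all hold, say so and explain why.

The constraints are consistent. Derivable facts, in order:
After 1 step:
- EH = 3·√5
- EJ = 3·√3
- ∠EFN = 58.81°
- ∠ENF = 34.77°
- ∠FEN = 86.42°
- ∠JMN = 11.72°
- ∠JNM = 42.6°
- ∠MJN = 125.69°
After 2 steps:
- HD ≈ 8.81
- ∠EHN = 63.43°
- ∠EJN = 90°
- ∠HEN = 26.57°
- ∠JEN = 30°
After 3 steps:
- ∠DHE = 7.61°
- ∠EDH = 22.39°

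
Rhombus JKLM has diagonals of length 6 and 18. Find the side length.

The diagonals of a rhombus bisect each other at right angles.
Half-diagonals: 6/2 = 3 and 18/2 = 9
side = sqrt(3^2 + 9^2)
side = sqrt(9 + 81)
side = sqrt(90) = 3*sqrt(10)

3*sqrt(10)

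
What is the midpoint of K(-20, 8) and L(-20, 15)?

The midpoint is the point halfway along the segment.
Move half the horizontal distance: -20 + (-20 - -20)/2 = -20 + 0/2 = -20
Move half the vertical distance: 8 + (15 - 8)/2 = 8 + 7/2 = 23/2
Midpoint = (-20, 23/2)

(-20, 23/2)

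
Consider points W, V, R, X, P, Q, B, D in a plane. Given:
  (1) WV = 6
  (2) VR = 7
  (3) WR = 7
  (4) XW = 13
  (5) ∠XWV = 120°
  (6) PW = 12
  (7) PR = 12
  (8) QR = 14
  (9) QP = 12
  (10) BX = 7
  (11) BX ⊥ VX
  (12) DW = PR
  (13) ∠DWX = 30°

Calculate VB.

Step 1: By the law of cosines on triangle XWV: XV² = 13² + 6² − 2·13·6·cos(120°) = 283, so XV ≈ 16.82.
Step 2: By the law of cosines on triangle VXB: VB² = 16.82² + 7² − 2·16.82·7·cos(90°) = 332, so VB = 2·√83.

Therefore, the length of VB = 2·√83.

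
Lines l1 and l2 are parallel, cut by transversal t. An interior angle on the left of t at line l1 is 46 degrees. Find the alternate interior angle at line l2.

Alternate interior angles are equal: 46 degrees.

46 degrees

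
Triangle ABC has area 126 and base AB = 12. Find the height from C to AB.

Area = (1/2) * base * height
height = 2 * Area / base
height = 2 * 126 / 12
height = 252 / 12
height = 21

21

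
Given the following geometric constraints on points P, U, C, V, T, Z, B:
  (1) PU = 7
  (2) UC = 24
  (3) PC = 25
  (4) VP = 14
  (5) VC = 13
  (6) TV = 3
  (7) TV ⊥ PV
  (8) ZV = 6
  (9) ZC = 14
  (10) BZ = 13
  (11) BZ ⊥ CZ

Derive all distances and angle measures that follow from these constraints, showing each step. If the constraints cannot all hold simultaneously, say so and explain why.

The constraints are consistent.

Step 1: From PV = 14, VT = 3, and ∠PVT = 90°, by the law of cosines:
  PT² = PV² + VT² - 2·PV·VT·cos(90°) = 196 + 9 - 0 = 205
  PT ≈ 14.32

Step 2: From CZ = 14, ZB = 13, and ∠CZB = 90°, by the law of cosines:
  CB² = CZ² + ZB² - 2·CZ·ZB·cos(90°) = 196 + 169 - 0 = 365
  CB ≈ 19.1

Step 3: From PC = 25, PU = 7, CU = 24, by the inverse law of cosines:
  cos(∠CPU) = (PC² + PU² - CU²) / (2·PC·PU)
  ∠CPU = 73.74°

Step 4: From PC = 25, PV = 14, CV = 13, by the inverse law of cosines:
  cos(∠CPV) = (PC² + PV² - CV²) / (2·PC·PV)
  ∠CPV = 21.34°

Step 5: From UC = 24, UP = 7, CP = 25, by the inverse law of cosines:
  cos(∠CUP) = (UC² + UP² - CP²) / (2·UC·UP)
  ∠CUP = 90°

Step 6: From CP = 25, CU = 24, PU = 7, by the inverse law of cosines:
  cos(∠PCU) = (CP² + CU² - PU²) / (2·CP·CU)
  ∠PCU = 16.26°

Step 7: From CP = 25, CV = 13, PV = 14, by the inverse law of cosines:
  cos(∠PCV) = (CP² + CV² - PV²) / (2·CP·CV)
  ∠PCV = 23.07°

Step 8: From CV = 13, CZ = 14, VZ = 6, by the inverse law of cosines:
  cos(∠VCZ) = (CV² + CZ² - VZ²) / (2·CV·CZ)
  ∠VCZ = 25.33°

Step 9: From VC = 13, VP = 14, CP = 25, by the inverse law of cosines:
  cos(∠CVP) = (VC² + VP² - CP²) / (2·VC·VP)
  ∠CVP = 135.58°

Step 10: From VC = 13, VZ = 6, CZ = 14, by the inverse law of cosines:
  cos(∠CVZ) = (VC² + VZ² - CZ²) / (2·VC·VZ)
  ∠CVZ = 86.69°

Step 11: From ZC = 14, ZV = 6, CV = 13, by the inverse law of cosines:
  cos(∠CZV) = (ZC² + ZV² - CV²) / (2·ZC·ZV)
  ∠CZV = 67.98°

Step 12: From PT = 14.32, PV = 14, TV = 3, by the inverse law of cosines:
  cos(∠TPV) = (PT² + PV² - TV²) / (2·PT·PV)
  ∠TPV = 12.09°

Step 13: From CB = 19.1, CZ = 14, BZ = 13, by the inverse law of cosines:
  cos(∠BCZ) = (CB² + CZ² - BZ²) / (2·CB·CZ)
  ∠BCZ = 42.88°

Step 14: From TP = 14.32, TV = 3, PV = 14, by the inverse law of cosines:
  cos(∠PTV) = (TP² + TV² - PV²) / (2·TP·TV)
  ∠PTV = 77.91°

Step 15: From BC = 19.1, BZ = 13, CZ = 14, by the inverse law of cosines:
  cos(∠CBZ) = (BC² + BZ² - CZ²) / (2·BC·BZ)
  ∠CBZ = 47.12°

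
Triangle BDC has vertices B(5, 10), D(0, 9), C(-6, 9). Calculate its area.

The Shoelace formula computes the area from vertex coordinates by summing cross products.
For vertices (5,10), (0,9), (-6,9):
Signed sum = 5*9 - 0*10 + 0*9 - -6*9 + -6*10 - 5*9
= 45 + 54 + -105 = -6
Area = (1/2)|-6| = 3.

3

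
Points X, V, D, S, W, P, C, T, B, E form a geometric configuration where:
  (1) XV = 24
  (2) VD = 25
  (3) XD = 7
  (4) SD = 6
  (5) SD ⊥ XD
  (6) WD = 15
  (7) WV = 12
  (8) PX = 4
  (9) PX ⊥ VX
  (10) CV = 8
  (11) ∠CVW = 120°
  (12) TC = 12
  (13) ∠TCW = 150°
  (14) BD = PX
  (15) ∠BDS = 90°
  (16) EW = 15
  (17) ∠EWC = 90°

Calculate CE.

Step 1: By the law of cosines on triangle CVW: CW² = 8² + 12² − 2·8·12·cos(120°) = 304, so CW = 4·√19.
Step 2: By the law of cosines on triangle CWE: CE² = (4·√19)² + 15² − 2·4·√19·15·cos(90°) = 529, so CE = 23.

Therefore, the length of CE = 23.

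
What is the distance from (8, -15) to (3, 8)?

d = sqrt((-5)^2 + (23)^2) = sqrt(554)

sqrt(554)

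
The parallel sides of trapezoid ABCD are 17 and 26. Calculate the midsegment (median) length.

The midsegment (median) of a trapezoid connects the midpoints of the non-parallel sides.
Its length is the average of the two bases: (17 + 26) / 2 = 43/2.

43/2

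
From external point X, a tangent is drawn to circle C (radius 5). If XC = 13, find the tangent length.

tangent = √(d² - r²) = √(13² - 5²) = √(169 - 25) = √144 = 12

12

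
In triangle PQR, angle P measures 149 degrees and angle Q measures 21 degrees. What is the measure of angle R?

By the triangle angle sum property, the three interior angles of any triangle add up to 180°.
We know angle P = 149° and angle Q = 21°, so their sum is 170°.
Therefore angle R = 180° - 170° = 10°.

10 degrees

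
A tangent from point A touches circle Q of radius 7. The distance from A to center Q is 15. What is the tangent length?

tangent = √(d² - r²) = √(15² - 7²) = √(225 - 49) = √176 = 4*sqrt(11)

4*sqrt(11)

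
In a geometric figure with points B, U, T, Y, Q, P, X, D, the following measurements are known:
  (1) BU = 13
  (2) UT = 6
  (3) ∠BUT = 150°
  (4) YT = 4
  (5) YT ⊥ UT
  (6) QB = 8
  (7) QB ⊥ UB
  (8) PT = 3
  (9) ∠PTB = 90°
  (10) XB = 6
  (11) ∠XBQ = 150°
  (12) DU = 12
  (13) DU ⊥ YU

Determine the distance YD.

Step 1: By the law of cosines on triangle UTY: UY² = 6² + 4² − 2·6·4·cos(90°) = 52, so UY = 2·√13.
Step 2: By the law of cosines on triangle YUD: YD² = (2·√13)² + 12² − 2·2·√13·12·cos(90°) = 196, so YD = 14.

Therefore, the length of YD = 14.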